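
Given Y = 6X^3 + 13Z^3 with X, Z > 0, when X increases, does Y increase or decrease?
Y increases

Taking the partial derivative:
∂Y/∂X = 18X^2

∂Y/∂X = 18X^2 > 0 (assuming positive values)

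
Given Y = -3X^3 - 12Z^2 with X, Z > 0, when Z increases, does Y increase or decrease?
Y decreases

Taking the partial derivative:
∂Y/∂Z = -24Z

∂Y/∂Z = -24Z < 0 (assuming positive values)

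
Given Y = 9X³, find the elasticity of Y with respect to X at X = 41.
Elasticity = 3

Elasticity = (dY/dX) · (X/Y)

dY/dX = 27·X²
At X = 41: dY/dX = 45387, Y = 620289

Elasticity = 45387 · (41 / 620289) = 3

Interpretation: for a small percentage change in X, the percentage change in Y is approximately 3.00 times as large.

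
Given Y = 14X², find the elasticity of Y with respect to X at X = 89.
Elasticity = 2

Elasticity = (dY/dX) · (X/Y)

dY/dX = 28·X
At X = 89: dY/dX = 2492, Y = 110894

Elasticity = 2492 · (89 / 110894) = 2

Interpretation: for a small percentage change in X, the percentage change in Y is approximately 2.00 times as large.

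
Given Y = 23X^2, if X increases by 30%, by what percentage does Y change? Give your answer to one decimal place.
69.0%

For Y = 23X^2:
If X → X(1 + 0.3)
Then Y → Y · (1 + 0.3)^2
     = Y · 1.6900

Percentage change = ((1 + 0.3)^2 − 1) × 100% = 69.0%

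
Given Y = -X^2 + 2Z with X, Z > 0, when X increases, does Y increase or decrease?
Y decreases

Taking the partial derivative:
∂Y/∂X = -2X

∂Y/∂X = -2X < 0 (assuming positive values)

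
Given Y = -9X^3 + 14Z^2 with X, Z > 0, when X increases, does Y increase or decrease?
Y decreases

Taking the partial derivative:
∂Y/∂X = -27X^2

∂Y/∂X = -27X^2 < 0 (assuming positive values)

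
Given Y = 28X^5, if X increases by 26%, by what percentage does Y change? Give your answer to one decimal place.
217.6%

For Y = 28X^5:
If X → X(1 + 0.26)
Then Y → Y · (1 + 0.26)^5
     ≈ Y · 3.1758

Percentage change = ((1 + 0.26)^5 − 1) × 100% ≈ 217.6%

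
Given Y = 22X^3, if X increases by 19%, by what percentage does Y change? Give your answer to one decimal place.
68.5%

For Y = 22X^3:
If X → X(1 + 0.19)
Then Y → Y · (1 + 0.19)^3
     ≈ Y · 1.6852

Percentage change = ((1 + 0.19)^3 − 1) × 100% ≈ 68.5%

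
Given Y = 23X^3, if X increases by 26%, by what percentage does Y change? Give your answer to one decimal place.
100.0%

For Y = 23X^3:
If X → X(1 + 0.26)
Then Y → Y · (1 + 0.26)^3
     ≈ Y · 2.0004

Percentage change = ((1 + 0.26)^3 − 1) × 100% ≈ 100.0%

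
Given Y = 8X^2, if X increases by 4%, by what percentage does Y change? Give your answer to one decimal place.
8.2%

For Y = 8X^2:
If X → X(1 + 0.04)
Then Y → Y · (1 + 0.04)^2
     = Y · 1.0816

Percentage change = ((1 + 0.04)^2 − 1) × 100% ≈ 8.2%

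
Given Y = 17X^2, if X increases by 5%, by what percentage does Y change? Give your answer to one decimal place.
10.3%

For Y = 17X^2:
If X → X(1 + 0.05)
Then Y → Y · (1 + 0.05)^2
     = Y · 1.1025

Percentage change = ((1 + 0.05)^2 − 1) × 100% ≈ 10.3%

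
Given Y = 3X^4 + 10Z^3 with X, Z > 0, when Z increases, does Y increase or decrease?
Y increases

Taking the partial derivative:
∂Y/∂Z = 30Z^2

∂Y/∂Z = 30Z^2 > 0 (assuming positive values)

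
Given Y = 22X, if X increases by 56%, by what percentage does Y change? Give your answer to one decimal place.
56.0%

For Y = 22X:
If X → X(1 + 0.56)
Then Y → Y · (1 + 0.56)^1
     = Y · 1.5600

Percentage change = ((1 + 0.56)^1 − 1) × 100% = 56.0%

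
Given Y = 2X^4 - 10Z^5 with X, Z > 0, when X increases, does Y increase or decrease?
Y increases

Taking the partial derivative:
∂Y/∂X = 8X^3

∂Y/∂X = 8X^3 > 0 (assuming positive values)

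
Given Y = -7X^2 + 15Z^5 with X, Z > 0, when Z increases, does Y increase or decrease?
Y increases

Taking the partial derivative:
∂Y/∂Z = 75Z^4

∂Y/∂Z = 75Z^4 > 0 (assuming positive values)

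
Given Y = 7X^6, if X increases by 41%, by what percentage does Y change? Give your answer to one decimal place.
685.8%

For Y = 7X^6:
If X → X(1 + 0.41)
Then Y → Y · (1 + 0.41)^6
     ≈ Y · 7.8580

Percentage change = ((1 + 0.41)^6 − 1) × 100% ≈ 685.8%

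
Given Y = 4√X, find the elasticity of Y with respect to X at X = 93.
Elasticity = 1/2

Elasticity = (dY/dX) · (X/Y)

dY/dX = 2/√X
At X = 93: dY/dX = 2·√93/93, Y = 4·√93

Elasticity = (2·√93/93) · (93 / (4·√93)) = 1/2

Interpretation: for a small percentage change in X, the percentage change in Y is approximately 0.50 times as large.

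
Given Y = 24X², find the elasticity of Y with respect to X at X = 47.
Elasticity = 2

Elasticity = (dY/dX) · (X/Y)

dY/dX = 48·X
At X = 47: dY/dX = 2256, Y = 53016

Elasticity = 2256 · (47 / 53016) = 2

Interpretation: for a small percentage change in X, the percentage change in Y is approximately 2.00 times as large.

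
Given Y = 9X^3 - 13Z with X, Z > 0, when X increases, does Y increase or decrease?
Y increases

Taking the partial derivative:
∂Y/∂X = 27X^2

∂Y/∂X = 27X^2 > 0 (assuming positive values)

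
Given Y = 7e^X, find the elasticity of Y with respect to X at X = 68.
Elasticity = 68

Elasticity = (dY/dX) · (X/Y)

dY/dX = 7·e^X
At X = 68: dY/dX = 7·e^68, Y = 7·e^68

Elasticity = (7·e^68) · (68 / (7·e^68)) = 68

Interpretation: for a small percentage change in X, the percentage change in Y is approximately 68.00 times as large.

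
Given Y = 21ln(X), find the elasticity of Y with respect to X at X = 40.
Elasticity = 1/ln(40) ≈ 0.2711

Elasticity = (dY/dX) · (X/Y)

dY/dX = 21/X
At X = 40: dY/dX = 21/40, Y = 21·ln(40)

Elasticity = (21/40) · (40 / (21·ln(40))) = 1/ln(40) ≈ 0.2711

Interpretation: for a small percentage change in X, the percentage change in Y is approximately 0.27 times as large.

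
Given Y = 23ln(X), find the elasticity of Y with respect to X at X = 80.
Elasticity = 1/ln(80) ≈ 0.2282

Elasticity = (dY/dX) · (X/Y)

dY/dX = 23/X
At X = 80: dY/dX = 23/80, Y = 23·ln(80)

Elasticity = (23/80) · (80 / (23·ln(80))) = 1/ln(80) ≈ 0.2282

Interpretation: for a small percentage change in X, the percentage change in Y is approximately 0.23 times as large.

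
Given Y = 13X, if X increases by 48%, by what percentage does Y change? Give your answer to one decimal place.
48.0%

For Y = 13X:
If X → X(1 + 0.48)
Then Y → Y · (1 + 0.48)^1
     = Y · 1.4800

Percentage change = ((1 + 0.48)^1 − 1) × 100% = 48.0%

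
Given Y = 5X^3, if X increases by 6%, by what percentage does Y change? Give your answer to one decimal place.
19.1%

For Y = 5X^3:
If X → X(1 + 0.06)
Then Y → Y · (1 + 0.06)^3
     ≈ Y · 1.1910

Percentage change = ((1 + 0.06)^3 − 1) × 100% ≈ 19.1%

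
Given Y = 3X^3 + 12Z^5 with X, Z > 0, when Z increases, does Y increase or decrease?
Y increases

Taking the partial derivative:
∂Y/∂Z = 60Z^4

∂Y/∂Z = 60Z^4 > 0 (assuming positive values)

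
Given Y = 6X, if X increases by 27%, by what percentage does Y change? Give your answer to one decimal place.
27.0%

For Y = 6X:
If X → X(1 + 0.27)
Then Y → Y · (1 + 0.27)^1
     = Y · 1.2700

Percentage change = ((1 + 0.27)^1 − 1) × 100% = 27.0%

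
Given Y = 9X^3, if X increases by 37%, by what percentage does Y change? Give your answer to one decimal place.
157.1%

For Y = 9X^3:
If X → X(1 + 0.37)
Then Y → Y · (1 + 0.37)^3
     ≈ Y · 2.5714

Percentage change = ((1 + 0.37)^3 − 1) × 100% ≈ 157.1%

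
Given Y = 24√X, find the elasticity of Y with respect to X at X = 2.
Elasticity = 1/2

Elasticity = (dY/dX) · (X/Y)

dY/dX = 12/√X
At X = 2: dY/dX = 6·√2, Y = 24·√2

Elasticity = (6·√2) · (2 / (24·√2)) = 1/2

Interpretation: for a small percentage change in X, the percentage change in Y is approximately 0.50 times as large.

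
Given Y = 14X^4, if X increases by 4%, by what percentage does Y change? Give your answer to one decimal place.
17.0%

For Y = 14X^4:
If X → X(1 + 0.04)
Then Y → Y · (1 + 0.04)^4
     ≈ Y · 1.1699

Percentage change = ((1 + 0.04)^4 − 1) × 100% ≈ 17.0%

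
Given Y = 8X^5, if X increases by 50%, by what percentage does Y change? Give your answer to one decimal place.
659.4%

For Y = 8X^5:
If X → X(1 + 0.5)
Then Y → Y · (1 + 0.5)^5
     ≈ Y · 7.5938

Percentage change = ((1 + 0.5)^5 − 1) × 100% ≈ 659.4%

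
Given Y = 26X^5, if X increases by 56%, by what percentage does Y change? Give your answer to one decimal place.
823.9%

For Y = 26X^5:
If X → X(1 + 0.56)
Then Y → Y · (1 + 0.56)^5
     ≈ Y · 9.2390

Percentage change = ((1 + 0.56)^5 − 1) × 100% ≈ 823.9%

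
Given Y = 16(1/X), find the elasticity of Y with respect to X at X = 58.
Elasticity = -1

Elasticity = (dY/dX) · (X/Y)

dY/dX = -16/X²
At X = 58: dY/dX = -4/841, Y = 8/29

Elasticity = (-4/841) · (58 / (8/29)) = -1

Interpretation: for a small percentage change in X, the percentage change in Y is approximately -1.00 times as large.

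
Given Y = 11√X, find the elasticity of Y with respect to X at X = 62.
Elasticity = 1/2

Elasticity = (dY/dX) · (X/Y)

dY/dX = 11/(2·√X)
At X = 62: dY/dX = 11·√62/124, Y = 11·√62

Elasticity = (11·√62/124) · (62 / (11·√62)) = 1/2

Interpretation: for a small percentage change in X, the percentage change in Y is approximately 0.50 times as large.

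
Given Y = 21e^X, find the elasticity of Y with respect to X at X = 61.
Elasticity = 61

Elasticity = (dY/dX) · (X/Y)

dY/dX = 21·e^X
At X = 61: dY/dX = 21·e^61, Y = 21·e^61

Elasticity = (21·e^61) · (61 / (21·e^61)) = 61

Interpretation: for a small percentage change in X, the percentage change in Y is approximately 61.00 times as large.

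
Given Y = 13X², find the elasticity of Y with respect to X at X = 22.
Elasticity = 2

Elasticity = (dY/dX) · (X/Y)

dY/dX = 26·X
At X = 22: dY/dX = 572, Y = 6292

Elasticity = 572 · (22 / 6292) = 2

Interpretation: for a small percentage change in X, the percentage change in Y is approximately 2.00 times as large.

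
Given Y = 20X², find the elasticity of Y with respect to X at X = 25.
Elasticity = 2

Elasticity = (dY/dX) · (X/Y)

dY/dX = 40·X
At X = 25: dY/dX = 1000, Y = 12500

Elasticity = 1000 · (25 / 12500) = 2

Interpretation: for a small percentage change in X, the percentage change in Y is approximately 2.00 times as large.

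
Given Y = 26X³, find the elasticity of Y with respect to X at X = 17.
Elasticity = 3

Elasticity = (dY/dX) · (X/Y)

dY/dX = 78·X²
At X = 17: dY/dX = 22542, Y = 127738

Elasticity = 22542 · (17 / 127738) = 3

Interpretation: for a small percentage change in X, the percentage change in Y is approximately 3.00 times as large.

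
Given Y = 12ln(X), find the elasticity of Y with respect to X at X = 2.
Elasticity = 1/ln(2) ≈ 1.4427

Elasticity = (dY/dX) · (X/Y)

dY/dX = 12/X
At X = 2: dY/dX = 6, Y = 12·ln(2)

Elasticity = 6 · (2 / (12·ln(2))) = 1/ln(2) ≈ 1.4427

Interpretation: for a small percentage change in X, the percentage change in Y is approximately 1.44 times as large.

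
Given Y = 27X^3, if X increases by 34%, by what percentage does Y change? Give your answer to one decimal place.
140.6%

For Y = 27X^3:
If X → X(1 + 0.34)
Then Y → Y · (1 + 0.34)^3
     ≈ Y · 2.4061

Percentage change = ((1 + 0.34)^3 − 1) × 100% ≈ 140.6%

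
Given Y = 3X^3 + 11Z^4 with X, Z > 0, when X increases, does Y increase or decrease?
Y increases

Taking the partial derivative:
∂Y/∂X = 9X^2

∂Y/∂X = 9X^2 > 0 (assuming positive values)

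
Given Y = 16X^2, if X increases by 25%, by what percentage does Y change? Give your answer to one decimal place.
56.3%

For Y = 16X^2:
If X → X(1 + 0.25)
Then Y → Y · (1 + 0.25)^2
     = Y · 1.5625

Percentage change = ((1 + 0.25)^2 − 1) × 100% ≈ 56.3%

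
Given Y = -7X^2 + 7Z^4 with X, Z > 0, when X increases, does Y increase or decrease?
Y decreases

Taking the partial derivative:
∂Y/∂X = -14X

∂Y/∂X = -14X < 0 (assuming positive values)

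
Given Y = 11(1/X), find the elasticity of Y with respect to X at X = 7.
Elasticity = -1

Elasticity = (dY/dX) · (X/Y)

dY/dX = -11/X²
At X = 7: dY/dX = -11/49, Y = 11/7

Elasticity = (-11/49) · (7 / (11/7)) = -1

Interpretation: for a small percentage change in X, the percentage change in Y is approximately -1.00 times as large.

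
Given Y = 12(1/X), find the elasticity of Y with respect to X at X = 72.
Elasticity = -1

Elasticity = (dY/dX) · (X/Y)

dY/dX = -12/X²
At X = 72: dY/dX = -1/432, Y = 1/6

Elasticity = (-1/432) · (72 / (1/6)) = -1

Interpretation: for a small percentage change in X, the percentage change in Y is approximately -1.00 times as large.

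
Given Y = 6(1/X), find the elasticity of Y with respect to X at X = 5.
Elasticity = -1

Elasticity = (dY/dX) · (X/Y)

dY/dX = -6/X²
At X = 5: dY/dX = -6/25, Y = 6/5

Elasticity = (-6/25) · (5 / (6/5)) = -1

Interpretation: for a small percentage change in X, the percentage change in Y is approximately -1.00 times as large.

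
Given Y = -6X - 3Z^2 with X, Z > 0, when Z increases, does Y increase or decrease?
Y decreases

Taking the partial derivative:
∂Y/∂Z = -6Z

∂Y/∂Z = -6Z < 0 (assuming positive values)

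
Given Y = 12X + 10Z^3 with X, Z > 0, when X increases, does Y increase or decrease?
Y increases

Taking the partial derivative:
∂Y/∂X = 12

∂Y/∂X = 12 > 0 (assuming positive values)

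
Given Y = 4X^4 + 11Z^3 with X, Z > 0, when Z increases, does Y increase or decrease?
Y increases

Taking the partial derivative:
∂Y/∂Z = 33Z^2

∂Y/∂Z = 33Z^2 > 0 (assuming positive values)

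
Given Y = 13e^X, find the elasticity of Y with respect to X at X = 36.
Elasticity = 36

Elasticity = (dY/dX) · (X/Y)

dY/dX = 13·e^X
At X = 36: dY/dX = 13·e^36, Y = 13·e^36

Elasticity = (13·e^36) · (36 / (13·e^36)) = 36

Interpretation: for a small percentage change in X, the percentage change in Y is approximately 36.00 times as large.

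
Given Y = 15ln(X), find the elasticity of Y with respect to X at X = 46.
Elasticity = 1/ln(46) ≈ 0.2612

Elasticity = (dY/dX) · (X/Y)

dY/dX = 15/X
At X = 46: dY/dX = 15/46, Y = 15·ln(46)

Elasticity = (15/46) · (46 / (15·ln(46))) = 1/ln(46) ≈ 0.2612

Interpretation: for a small percentage change in X, the percentage change in Y is approximately 0.26 times as large.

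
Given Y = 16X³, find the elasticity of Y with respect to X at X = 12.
Elasticity = 3

Elasticity = (dY/dX) · (X/Y)

dY/dX = 48·X²
At X = 12: dY/dX = 6912, Y = 27648

Elasticity = 6912 · (12 / 27648) = 3

Interpretation: for a small percentage change in X, the percentage change in Y is approximately 3.00 times as large.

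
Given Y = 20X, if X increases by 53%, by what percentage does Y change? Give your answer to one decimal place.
53.0%

For Y = 20X:
If X → X(1 + 0.53)
Then Y → Y · (1 + 0.53)^1
     = Y · 1.5300

Percentage change = ((1 + 0.53)^1 − 1) × 100% = 53.0%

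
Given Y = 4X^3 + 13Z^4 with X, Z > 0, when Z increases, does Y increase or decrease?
Y increases

Taking the partial derivative:
∂Y/∂Z = 52Z^3

∂Y/∂Z = 52Z^3 > 0 (assuming positive values)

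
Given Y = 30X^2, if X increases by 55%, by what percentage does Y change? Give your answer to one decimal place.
140.3%

For Y = 30X^2:
If X → X(1 + 0.55)
Then Y → Y · (1 + 0.55)^2
     = Y · 2.4025

Percentage change = ((1 + 0.55)^2 − 1) × 100% ≈ 140.3%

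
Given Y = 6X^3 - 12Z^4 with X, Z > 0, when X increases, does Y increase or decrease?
Y increases

Taking the partial derivative:
∂Y/∂X = 18X^2

∂Y/∂X = 18X^2 > 0 (assuming positive values)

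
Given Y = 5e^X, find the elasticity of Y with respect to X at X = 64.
Elasticity = 64

Elasticity = (dY/dX) · (X/Y)

dY/dX = 5·e^X
At X = 64: dY/dX = 5·e^64, Y = 5·e^64

Elasticity = (5·e^64) · (64 / (5·e^64)) = 64

Interpretation: for a small percentage change in X, the percentage change in Y is approximately 64.00 times as large.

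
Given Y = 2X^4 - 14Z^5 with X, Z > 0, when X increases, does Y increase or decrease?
Y increases

Taking the partial derivative:
∂Y/∂X = 8X^3

∂Y/∂X = 8X^3 > 0 (assuming positive values)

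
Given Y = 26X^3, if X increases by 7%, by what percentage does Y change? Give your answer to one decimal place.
22.5%

For Y = 26X^3:
If X → X(1 + 0.07)
Then Y → Y · (1 + 0.07)^3
     ≈ Y · 1.2250

Percentage change = ((1 + 0.07)^3 − 1) × 100% ≈ 22.5%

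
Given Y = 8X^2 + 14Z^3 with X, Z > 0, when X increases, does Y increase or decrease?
Y increases

Taking the partial derivative:
∂Y/∂X = 16X

∂Y/∂X = 16X > 0 (assuming positive values)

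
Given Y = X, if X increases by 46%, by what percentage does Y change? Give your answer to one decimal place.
46.0%

For Y = X:
If X → X(1 + 0.46)
Then Y → Y · (1 + 0.46)^1
     = Y · 1.4600

Percentage change = ((1 + 0.46)^1 − 1) × 100% = 46.0%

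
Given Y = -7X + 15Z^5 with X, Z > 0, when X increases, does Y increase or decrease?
Y decreases

Taking the partial derivative:
∂Y/∂X = -7

∂Y/∂X = -7 < 0 (assuming positive values)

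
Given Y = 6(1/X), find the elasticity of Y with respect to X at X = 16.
Elasticity = -1

Elasticity = (dY/dX) · (X/Y)

dY/dX = -6/X²
At X = 16: dY/dX = -3/128, Y = 3/8

Elasticity = (-3/128) · (16 / (3/8)) = -1

Interpretation: for a small percentage change in X, the percentage change in Y is approximately -1.00 times as large.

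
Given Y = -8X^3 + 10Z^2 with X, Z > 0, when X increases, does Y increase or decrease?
Y decreases

Taking the partial derivative:
∂Y/∂X = -24X^2

∂Y/∂X = -24X^2 < 0 (assuming positive values)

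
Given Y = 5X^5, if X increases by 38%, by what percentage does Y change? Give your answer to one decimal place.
400.5%

For Y = 5X^5:
If X → X(1 + 0.38)
Then Y → Y · (1 + 0.38)^5
     ≈ Y · 5.0049

Percentage change = ((1 + 0.38)^5 − 1) × 100% ≈ 400.5%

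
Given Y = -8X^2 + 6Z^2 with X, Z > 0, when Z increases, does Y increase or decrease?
Y increases

Taking the partial derivative:
∂Y/∂Z = 12Z

∂Y/∂Z = 12Z > 0 (assuming positive values)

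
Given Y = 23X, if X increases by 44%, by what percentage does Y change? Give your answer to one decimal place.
44.0%

For Y = 23X:
If X → X(1 + 0.44)
Then Y → Y · (1 + 0.44)^1
     = Y · 1.4400

Percentage change = ((1 + 0.44)^1 − 1) × 100% = 44.0%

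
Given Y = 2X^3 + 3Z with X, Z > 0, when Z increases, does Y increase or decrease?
Y increases

Taking the partial derivative:
∂Y/∂Z = 3

∂Y/∂Z = 3 > 0 (assuming positive values)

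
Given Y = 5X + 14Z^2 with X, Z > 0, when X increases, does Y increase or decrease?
Y increases

Taking the partial derivative:
∂Y/∂X = 5

∂Y/∂X = 5 > 0 (assuming positive values)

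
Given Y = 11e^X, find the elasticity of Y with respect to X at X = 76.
Elasticity = 76

Elasticity = (dY/dX) · (X/Y)

dY/dX = 11·e^X
At X = 76: dY/dX = 11·e^76, Y = 11·e^76

Elasticity = (11·e^76) · (76 / (11·e^76)) = 76

Interpretation: for a small percentage change in X, the percentage change in Y is approximately 76.00 times as large.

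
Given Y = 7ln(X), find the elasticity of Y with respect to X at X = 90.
Elasticity = 1/ln(90) ≈ 0.2222

Elasticity = (dY/dX) · (X/Y)

dY/dX = 7/X
At X = 90: dY/dX = 7/90, Y = 7·ln(90)

Elasticity = (7/90) · (90 / (7·ln(90))) = 1/ln(90) ≈ 0.2222

Interpretation: for a small percentage change in X, the percentage change in Y is approximately 0.22 times as large.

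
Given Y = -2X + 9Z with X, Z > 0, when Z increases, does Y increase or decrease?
Y increases

Taking the partial derivative:
∂Y/∂Z = 9

∂Y/∂Z = 9 > 0 (assuming positive values)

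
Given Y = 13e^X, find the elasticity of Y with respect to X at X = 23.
Elasticity = 23

Elasticity = (dY/dX) · (X/Y)

dY/dX = 13·e^X
At X = 23: dY/dX = 13·e^23, Y = 13·e^23

Elasticity = (13·e^23) · (23 / (13·e^23)) = 23

Interpretation: for a small percentage change in X, the percentage change in Y is approximately 23.00 times as large.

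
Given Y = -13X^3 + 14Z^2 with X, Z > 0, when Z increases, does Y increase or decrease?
Y increases

Taking the partial derivative:
∂Y/∂Z = 28Z

∂Y/∂Z = 28Z > 0 (assuming positive values)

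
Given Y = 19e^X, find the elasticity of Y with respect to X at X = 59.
Elasticity = 59

Elasticity = (dY/dX) · (X/Y)

dY/dX = 19·e^X
At X = 59: dY/dX = 19·e^59, Y = 19·e^59

Elasticity = (19·e^59) · (59 / (19·e^59)) = 59

Interpretation: for a small percentage change in X, the percentage change in Y is approximately 59.00 times as large.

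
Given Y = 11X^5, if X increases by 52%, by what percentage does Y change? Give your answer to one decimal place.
711.4%

For Y = 11X^5:
If X → X(1 + 0.52)
Then Y → Y · (1 + 0.52)^5
     ≈ Y · 8.1137

Percentage change = ((1 + 0.52)^5 − 1) × 100% ≈ 711.4%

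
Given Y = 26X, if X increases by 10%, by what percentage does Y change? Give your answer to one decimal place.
10.0%

For Y = 26X:
If X → X(1 + 0.1)
Then Y → Y · (1 + 0.1)^1
     = Y · 1.1000

Percentage change = ((1 + 0.1)^1 − 1) × 100% = 10.0%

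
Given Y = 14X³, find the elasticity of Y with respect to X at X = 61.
Elasticity = 3

Elasticity = (dY/dX) · (X/Y)

dY/dX = 42·X²
At X = 61: dY/dX = 156282, Y = 3177734

Elasticity = 156282 · (61 / 3177734) = 3

Interpretation: for a small percentage change in X, the percentage change in Y is approximately 3.00 times as large.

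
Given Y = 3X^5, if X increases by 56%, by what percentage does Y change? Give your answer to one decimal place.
823.9%

For Y = 3X^5:
If X → X(1 + 0.56)
Then Y → Y · (1 + 0.56)^5
     ≈ Y · 9.2390

Percentage change = ((1 + 0.56)^5 − 1) × 100% ≈ 823.9%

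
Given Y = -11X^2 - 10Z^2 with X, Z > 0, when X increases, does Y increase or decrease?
Y decreases

Taking the partial derivative:
∂Y/∂X = -22X

∂Y/∂X = -22X < 0 (assuming positive values)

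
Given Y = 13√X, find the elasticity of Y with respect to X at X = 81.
Elasticity = 1/2

Elasticity = (dY/dX) · (X/Y)

dY/dX = 13/(2·√X)
At X = 81: dY/dX = 13/18, Y = 117

Elasticity = (13/18) · (81 / 117) = 1/2

Interpretation: for a small percentage change in X, the percentage change in Y is approximately 0.50 times as large.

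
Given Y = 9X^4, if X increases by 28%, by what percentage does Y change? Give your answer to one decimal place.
168.4%

For Y = 9X^4:
If X → X(1 + 0.28)
Then Y → Y · (1 + 0.28)^4
     ≈ Y · 2.6844

Percentage change = ((1 + 0.28)^4 − 1) × 100% ≈ 168.4%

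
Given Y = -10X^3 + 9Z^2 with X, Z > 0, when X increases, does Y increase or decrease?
Y decreases

Taking the partial derivative:
∂Y/∂X = -30X^2

∂Y/∂X = -30X^2 < 0 (assuming positive values)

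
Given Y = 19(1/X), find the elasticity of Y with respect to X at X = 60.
Elasticity = -1

Elasticity = (dY/dX) · (X/Y)

dY/dX = -19/X²
At X = 60: dY/dX = -19/3600, Y = 19/60

Elasticity = (-19/3600) · (60 / (19/60)) = -1

Interpretation: for a small percentage change in X, the percentage change in Y is approximately -1.00 times as large.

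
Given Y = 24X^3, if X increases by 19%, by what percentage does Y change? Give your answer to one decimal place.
68.5%

For Y = 24X^3:
If X → X(1 + 0.19)
Then Y → Y · (1 + 0.19)^3
     ≈ Y · 1.6852

Percentage change = ((1 + 0.19)^3 − 1) × 100% ≈ 68.5%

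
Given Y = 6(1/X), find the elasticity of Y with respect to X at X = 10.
Elasticity = -1

Elasticity = (dY/dX) · (X/Y)

dY/dX = -6/X²
At X = 10: dY/dX = -3/50, Y = 3/5

Elasticity = (-3/50) · (10 / (3/5)) = -1

Interpretation: for a small percentage change in X, the percentage change in Y is approximately -1.00 times as large.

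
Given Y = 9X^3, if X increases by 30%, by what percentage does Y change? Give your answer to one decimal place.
119.7%

For Y = 9X^3:
If X → X(1 + 0.3)
Then Y → Y · (1 + 0.3)^3
     = Y · 2.1970

Percentage change = ((1 + 0.3)^3 − 1) × 100% = 119.7%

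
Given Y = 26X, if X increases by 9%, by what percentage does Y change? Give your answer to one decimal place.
9.0%

For Y = 26X:
If X → X(1 + 0.09)
Then Y → Y · (1 + 0.09)^1
     = Y · 1.0900

Percentage change = ((1 + 0.09)^1 − 1) × 100% = 9.0%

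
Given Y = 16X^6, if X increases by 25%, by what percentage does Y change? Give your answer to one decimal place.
281.5%

For Y = 16X^6:
If X → X(1 + 0.25)
Then Y → Y · (1 + 0.25)^6
     ≈ Y · 3.8147

Percentage change = ((1 + 0.25)^6 − 1) × 100% ≈ 281.5%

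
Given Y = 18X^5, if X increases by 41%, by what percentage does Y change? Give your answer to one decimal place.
457.3%

For Y = 18X^5:
If X → X(1 + 0.41)
Then Y → Y · (1 + 0.41)^5
     ≈ Y · 5.5731

Percentage change = ((1 + 0.41)^5 − 1) × 100% ≈ 457.3%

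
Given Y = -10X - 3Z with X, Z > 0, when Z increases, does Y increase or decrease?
Y decreases

Taking the partial derivative:
∂Y/∂Z = -3

∂Y/∂Z = -3 < 0 (assuming positive values)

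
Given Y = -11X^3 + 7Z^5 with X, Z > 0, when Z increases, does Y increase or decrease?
Y increases

Taking the partial derivative:
∂Y/∂Z = 35Z^4

∂Y/∂Z = 35Z^4 > 0 (assuming positive values)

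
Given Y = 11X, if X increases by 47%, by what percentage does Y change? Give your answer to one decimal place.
47.0%

For Y = 11X:
If X → X(1 + 0.47)
Then Y → Y · (1 + 0.47)^1
     = Y · 1.4700

Percentage change = ((1 + 0.47)^1 − 1) × 100% = 47.0%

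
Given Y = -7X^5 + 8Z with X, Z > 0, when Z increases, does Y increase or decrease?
Y increases

Taking the partial derivative:
∂Y/∂Z = 8

∂Y/∂Z = 8 > 0 (assuming positive values)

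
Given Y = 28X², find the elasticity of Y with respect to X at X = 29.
Elasticity = 2

Elasticity = (dY/dX) · (X/Y)

dY/dX = 56·X
At X = 29: dY/dX = 1624, Y = 23548

Elasticity = 1624 · (29 / 23548) = 2

Interpretation: for a small percentage change in X, the percentage change in Y is approximately 2.00 times as large.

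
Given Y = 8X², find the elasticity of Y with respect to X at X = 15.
Elasticity = 2

Elasticity = (dY/dX) · (X/Y)

dY/dX = 16·X
At X = 15: dY/dX = 240, Y = 1800

Elasticity = 240 · (15 / 1800) = 2

Interpretation: for a small percentage change in X, the percentage change in Y is approximately 2.00 times as large.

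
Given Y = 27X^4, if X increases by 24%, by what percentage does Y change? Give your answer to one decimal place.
136.4%

For Y = 27X^4:
If X → X(1 + 0.24)
Then Y → Y · (1 + 0.24)^4
     ≈ Y · 2.3642

Percentage change = ((1 + 0.24)^4 − 1) × 100% ≈ 136.4%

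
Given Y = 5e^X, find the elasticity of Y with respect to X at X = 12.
Elasticity = 12

Elasticity = (dY/dX) · (X/Y)

dY/dX = 5·e^X
At X = 12: dY/dX = 5·e^12, Y = 5·e^12

Elasticity = (5·e^12) · (12 / (5·e^12)) = 12

Interpretation: for a small percentage change in X, the percentage change in Y is approximately 12.00 times as large.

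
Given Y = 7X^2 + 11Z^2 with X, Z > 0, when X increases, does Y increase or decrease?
Y increases

Taking the partial derivative:
∂Y/∂X = 14X

∂Y/∂X = 14X > 0 (assuming positive values)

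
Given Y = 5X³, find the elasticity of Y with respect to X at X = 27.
Elasticity = 3

Elasticity = (dY/dX) · (X/Y)

dY/dX = 15·X²
At X = 27: dY/dX = 10935, Y = 98415

Elasticity = 10935 · (27 / 98415) = 3

Interpretation: for a small percentage change in X, the percentage change in Y is approximately 3.00 times as large.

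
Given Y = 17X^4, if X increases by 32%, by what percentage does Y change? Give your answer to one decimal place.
203.6%

For Y = 17X^4:
If X → X(1 + 0.32)
Then Y → Y · (1 + 0.32)^4
     ≈ Y · 3.0360

Percentage change = ((1 + 0.32)^4 − 1) × 100% ≈ 203.6%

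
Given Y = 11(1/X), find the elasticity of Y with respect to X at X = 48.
Elasticity = -1

Elasticity = (dY/dX) · (X/Y)

dY/dX = -11/X²
At X = 48: dY/dX = -11/2304, Y = 11/48

Elasticity = (-11/2304) · (48 / (11/48)) = -1

Interpretation: for a small percentage change in X, the percentage change in Y is approximately -1.00 times as large.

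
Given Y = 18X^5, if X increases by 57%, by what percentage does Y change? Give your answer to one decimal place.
853.9%

For Y = 18X^5:
If X → X(1 + 0.57)
Then Y → Y · (1 + 0.57)^5
     ≈ Y · 9.5389

Percentage change = ((1 + 0.57)^5 − 1) × 100% ≈ 853.9%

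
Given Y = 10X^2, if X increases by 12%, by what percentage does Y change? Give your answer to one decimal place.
25.4%

For Y = 10X^2:
If X → X(1 + 0.12)
Then Y → Y · (1 + 0.12)^2
     = Y · 1.2544

Percentage change = ((1 + 0.12)^2 − 1) × 100% ≈ 25.4%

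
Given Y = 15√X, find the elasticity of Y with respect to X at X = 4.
Elasticity = 1/2

Elasticity = (dY/dX) · (X/Y)

dY/dX = 15/(2·√X)
At X = 4: dY/dX = 15/4, Y = 30

Elasticity = (15/4) · (4 / 30) = 1/2

Interpretation: for a small percentage change in X, the percentage change in Y is approximately 0.50 times as large.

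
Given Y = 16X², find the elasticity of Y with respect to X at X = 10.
Elasticity = 2

Elasticity = (dY/dX) · (X/Y)

dY/dX = 32·X
At X = 10: dY/dX = 320, Y = 1600

Elasticity = 320 · (10 / 1600) = 2

Interpretation: for a small percentage change in X, the percentage change in Y is approximately 2.00 times as large.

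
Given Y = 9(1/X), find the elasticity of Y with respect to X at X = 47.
Elasticity = -1

Elasticity = (dY/dX) · (X/Y)

dY/dX = -9/X²
At X = 47: dY/dX = -9/2209, Y = 9/47

Elasticity = (-9/2209) · (47 / (9/47)) = -1

Interpretation: for a small percentage change in X, the percentage change in Y is approximately -1.00 times as large.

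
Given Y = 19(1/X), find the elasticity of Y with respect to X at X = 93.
Elasticity = -1

Elasticity = (dY/dX) · (X/Y)

dY/dX = -19/X²
At X = 93: dY/dX = -19/8649, Y = 19/93

Elasticity = (-19/8649) · (93 / (19/93)) = -1

Interpretation: for a small percentage change in X, the percentage change in Y is approximately -1.00 times as large.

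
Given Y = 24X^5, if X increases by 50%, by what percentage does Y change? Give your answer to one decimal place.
659.4%

For Y = 24X^5:
If X → X(1 + 0.5)
Then Y → Y · (1 + 0.5)^5
     ≈ Y · 7.5938

Percentage change = ((1 + 0.5)^5 − 1) × 100% ≈ 659.4%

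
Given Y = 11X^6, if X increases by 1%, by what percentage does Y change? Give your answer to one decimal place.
6.2%

For Y = 11X^6:
If X → X(1 + 0.01)
Then Y → Y · (1 + 0.01)^6
     ≈ Y · 1.0615

Percentage change = ((1 + 0.01)^6 − 1) × 100% ≈ 6.2%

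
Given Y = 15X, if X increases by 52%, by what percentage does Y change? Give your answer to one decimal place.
52.0%

For Y = 15X:
If X → X(1 + 0.52)
Then Y → Y · (1 + 0.52)^1
     = Y · 1.5200

Percentage change = ((1 + 0.52)^1 − 1) × 100% = 52.0%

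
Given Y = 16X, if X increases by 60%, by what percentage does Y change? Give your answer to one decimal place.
60.0%

For Y = 16X:
If X → X(1 + 0.6)
Then Y → Y · (1 + 0.6)^1
     = Y · 1.6000

Percentage change = ((1 + 0.6)^1 − 1) × 100% = 60.0%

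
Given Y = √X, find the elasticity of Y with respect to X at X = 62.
Elasticity = 1/2

Elasticity = (dY/dX) · (X/Y)

dY/dX = 1/(2·√X)
At X = 62: dY/dX = √62/124, Y = √62

Elasticity = (√62/124) · (62 / (√62)) = 1/2

Interpretation: for a small percentage change in X, the percentage change in Y is approximately 0.50 times as large.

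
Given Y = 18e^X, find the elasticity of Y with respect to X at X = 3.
Elasticity = 3

Elasticity = (dY/dX) · (X/Y)

dY/dX = 18·e^X
At X = 3: dY/dX = 18·e^3, Y = 18·e^3

Elasticity = (18·e^3) · (3 / (18·e^3)) = 3

Interpretation: for a small percentage change in X, the percentage change in Y is approximately 3.00 times as large.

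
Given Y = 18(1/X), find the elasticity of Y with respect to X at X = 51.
Elasticity = -1

Elasticity = (dY/dX) · (X/Y)

dY/dX = -18/X²
At X = 51: dY/dX = -2/289, Y = 6/17

Elasticity = (-2/289) · (51 / (6/17)) = -1

Interpretation: for a small percentage change in X, the percentage change in Y is approximately -1.00 times as large.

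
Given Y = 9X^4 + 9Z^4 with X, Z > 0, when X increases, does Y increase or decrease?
Y increases

Taking the partial derivative:
∂Y/∂X = 36X^3

∂Y/∂X = 36X^3 > 0 (assuming positive values)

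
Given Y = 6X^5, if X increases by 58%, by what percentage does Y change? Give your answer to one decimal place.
884.7%

For Y = 6X^5:
If X → X(1 + 0.58)
Then Y → Y · (1 + 0.58)^5
     ≈ Y · 9.8466

Percentage change = ((1 + 0.58)^5 − 1) × 100% ≈ 884.7%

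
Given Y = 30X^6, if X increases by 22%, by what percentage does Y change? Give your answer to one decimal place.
229.7%

For Y = 30X^6:
If X → X(1 + 0.22)
Then Y → Y · (1 + 0.22)^6
     ≈ Y · 3.2973

Percentage change = ((1 + 0.22)^6 − 1) × 100% ≈ 229.7%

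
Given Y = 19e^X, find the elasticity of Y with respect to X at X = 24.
Elasticity = 24

Elasticity = (dY/dX) · (X/Y)

dY/dX = 19·e^X
At X = 24: dY/dX = 19·e^24, Y = 19·e^24

Elasticity = (19·e^24) · (24 / (19·e^24)) = 24

Interpretation: for a small percentage change in X, the percentage change in Y is approximately 24.00 times as large.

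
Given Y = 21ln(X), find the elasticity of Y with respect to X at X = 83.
Elasticity = 1/ln(83) ≈ 0.2263

Elasticity = (dY/dX) · (X/Y)

dY/dX = 21/X
At X = 83: dY/dX = 21/83, Y = 21·ln(83)

Elasticity = (21/83) · (83 / (21·ln(83))) = 1/ln(83) ≈ 0.2263

Interpretation: for a small percentage change in X, the percentage change in Y is approximately 0.23 times as large.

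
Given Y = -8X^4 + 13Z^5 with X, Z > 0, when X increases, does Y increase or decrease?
Y decreases

Taking the partial derivative:
∂Y/∂X = -32X^3

∂Y/∂X = -32X^3 < 0 (assuming positive values)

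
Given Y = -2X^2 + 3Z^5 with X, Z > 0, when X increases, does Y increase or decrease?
Y decreases

Taking the partial derivative:
∂Y/∂X = -4X

∂Y/∂X = -4X < 0 (assuming positive values)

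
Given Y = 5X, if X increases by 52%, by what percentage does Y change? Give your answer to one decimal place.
52.0%

For Y = 5X:
If X → X(1 + 0.52)
Then Y → Y · (1 + 0.52)^1
     = Y · 1.5200

Percentage change = ((1 + 0.52)^1 − 1) × 100% = 52.0%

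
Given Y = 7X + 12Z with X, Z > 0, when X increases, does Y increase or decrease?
Y increases

Taking the partial derivative:
∂Y/∂X = 7

∂Y/∂X = 7 > 0 (assuming positive values)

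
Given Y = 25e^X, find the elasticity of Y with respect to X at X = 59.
Elasticity = 59

Elasticity = (dY/dX) · (X/Y)

dY/dX = 25·e^X
At X = 59: dY/dX = 25·e^59, Y = 25·e^59

Elasticity = (25·e^59) · (59 / (25·e^59)) = 59

Interpretation: for a small percentage change in X, the percentage change in Y is approximately 59.00 times as large.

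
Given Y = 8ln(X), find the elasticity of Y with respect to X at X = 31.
Elasticity = 1/ln(31) ≈ 0.2912

Elasticity = (dY/dX) · (X/Y)

dY/dX = 8/X
At X = 31: dY/dX = 8/31, Y = 8·ln(31)

Elasticity = (8/31) · (31 / (8·ln(31))) = 1/ln(31) ≈ 0.2912

Interpretation: for a small percentage change in X, the percentage change in Y is approximately 0.29 times as large.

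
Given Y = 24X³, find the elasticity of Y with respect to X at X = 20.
Elasticity = 3

Elasticity = (dY/dX) · (X/Y)

dY/dX = 72·X²
At X = 20: dY/dX = 28800, Y = 192000

Elasticity = 28800 · (20 / 192000) = 3

Interpretation: for a small percentage change in X, the percentage change in Y is approximately 3.00 times as large.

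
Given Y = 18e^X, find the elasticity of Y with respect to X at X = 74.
Elasticity = 74

Elasticity = (dY/dX) · (X/Y)

dY/dX = 18·e^X
At X = 74: dY/dX = 18·e^74, Y = 18·e^74

Elasticity = (18·e^74) · (74 / (18·e^74)) = 74

Interpretation: for a small percentage change in X, the percentage change in Y is approximately 74.00 times as large.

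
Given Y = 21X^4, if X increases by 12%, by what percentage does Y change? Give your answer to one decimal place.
57.4%

For Y = 21X^4:
If X → X(1 + 0.12)
Then Y → Y · (1 + 0.12)^4
     ≈ Y · 1.5735

Percentage change = ((1 + 0.12)^4 − 1) × 100% ≈ 57.4%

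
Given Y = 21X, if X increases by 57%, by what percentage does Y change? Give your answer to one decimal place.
57.0%

For Y = 21X:
If X → X(1 + 0.57)
Then Y → Y · (1 + 0.57)^1
     = Y · 1.5700

Percentage change = ((1 + 0.57)^1 − 1) × 100% = 57.0%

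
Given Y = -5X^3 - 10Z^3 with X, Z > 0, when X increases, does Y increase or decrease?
Y decreases

Taking the partial derivative:
∂Y/∂X = -15X^2

∂Y/∂X = -15X^2 < 0 (assuming positive values)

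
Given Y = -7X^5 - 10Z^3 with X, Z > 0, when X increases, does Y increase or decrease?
Y decreases

Taking the partial derivative:
∂Y/∂X = -35X^4

∂Y/∂X = -35X^4 < 0 (assuming positive values)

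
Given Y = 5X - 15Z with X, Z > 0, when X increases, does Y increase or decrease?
Y increases

Taking the partial derivative:
∂Y/∂X = 5

∂Y/∂X = 5 > 0 (assuming positive values)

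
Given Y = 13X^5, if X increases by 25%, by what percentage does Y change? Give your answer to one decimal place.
205.2%

For Y = 13X^5:
If X → X(1 + 0.25)
Then Y → Y · (1 + 0.25)^5
     ≈ Y · 3.0518

Percentage change = ((1 + 0.25)^5 − 1) × 100% ≈ 205.2%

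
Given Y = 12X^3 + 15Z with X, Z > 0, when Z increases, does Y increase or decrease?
Y increases

Taking the partial derivative:
∂Y/∂Z = 15

∂Y/∂Z = 15 > 0 (assuming positive values)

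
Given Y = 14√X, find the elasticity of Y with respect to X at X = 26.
Elasticity = 1/2

Elasticity = (dY/dX) · (X/Y)

dY/dX = 7/√X
At X = 26: dY/dX = 7·√26/26, Y = 14·√26

Elasticity = (7·√26/26) · (26 / (14·√26)) = 1/2

Interpretation: for a small percentage change in X, the percentage change in Y is approximately 0.50 times as large.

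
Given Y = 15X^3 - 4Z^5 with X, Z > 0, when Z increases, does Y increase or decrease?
Y decreases

Taking the partial derivative:
∂Y/∂Z = -20Z^4

∂Y/∂Z = -20Z^4 < 0 (assuming positive values)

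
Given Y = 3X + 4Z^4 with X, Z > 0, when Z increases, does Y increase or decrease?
Y increases

Taking the partial derivative:
∂Y/∂Z = 16Z^3

∂Y/∂Z = 16Z^3 > 0 (assuming positive values)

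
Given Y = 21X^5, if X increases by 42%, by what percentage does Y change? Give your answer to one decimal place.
477.4%

For Y = 21X^5:
If X → X(1 + 0.42)
Then Y → Y · (1 + 0.42)^5
     ≈ Y · 5.7735

Percentage change = ((1 + 0.42)^5 − 1) × 100% ≈ 477.4%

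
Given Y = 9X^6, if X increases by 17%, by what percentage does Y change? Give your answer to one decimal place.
156.5%

For Y = 9X^6:
If X → X(1 + 0.17)
Then Y → Y · (1 + 0.17)^6
     ≈ Y · 2.5652

Percentage change = ((1 + 0.17)^6 − 1) × 100% ≈ 156.5%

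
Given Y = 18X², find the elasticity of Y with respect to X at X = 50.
Elasticity = 2

Elasticity = (dY/dX) · (X/Y)

dY/dX = 36·X
At X = 50: dY/dX = 1800, Y = 45000

Elasticity = 1800 · (50 / 45000) = 2

Interpretation: for a small percentage change in X, the percentage change in Y is approximately 2.00 times as large.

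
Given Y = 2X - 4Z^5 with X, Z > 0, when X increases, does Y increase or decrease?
Y increases

Taking the partial derivative:
∂Y/∂X = 2

∂Y/∂X = 2 > 0 (assuming positive values)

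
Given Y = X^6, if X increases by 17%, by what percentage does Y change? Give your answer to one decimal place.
156.5%

For Y = X^6:
If X → X(1 + 0.17)
Then Y → Y · (1 + 0.17)^6
     ≈ Y · 2.5652

Percentage change = ((1 + 0.17)^6 − 1) × 100% ≈ 156.5%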